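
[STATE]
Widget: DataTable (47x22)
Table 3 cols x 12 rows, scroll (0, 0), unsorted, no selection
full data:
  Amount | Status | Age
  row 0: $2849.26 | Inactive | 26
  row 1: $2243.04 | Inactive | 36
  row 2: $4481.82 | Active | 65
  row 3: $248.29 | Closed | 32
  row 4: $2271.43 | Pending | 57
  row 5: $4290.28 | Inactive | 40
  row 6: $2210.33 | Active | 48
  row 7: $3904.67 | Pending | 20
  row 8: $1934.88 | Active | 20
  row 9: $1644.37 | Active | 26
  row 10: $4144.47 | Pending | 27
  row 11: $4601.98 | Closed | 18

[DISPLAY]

Amount  │Status  │Age                          
────────┼────────┼───                          
$2849.26│Inactive│26                           
$2243.04│Inactive│36                           
$4481.82│Active  │65                           
$248.29 │Closed  │32                           
$2271.43│Pending │57                           
$4290.28│Inactive│40                           
$2210.33│Active  │48                           
$3904.67│Pending │20                           
$1934.88│Active  │20                           
$1644.37│Active  │26                           
$4144.47│Pending │27                           
$4601.98│Closed  │18                           
                                               
                                               
                                               
                                               
                                               
                                               
                                               
                                               


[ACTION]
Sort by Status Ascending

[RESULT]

Amount  │Status ▲│Age                          
────────┼────────┼───                          
$4481.82│Active  │65                           
$2210.33│Active  │48                           
$1934.88│Active  │20                           
$1644.37│Active  │26                           
$248.29 │Closed  │32                           
$4601.98│Closed  │18                           
$2849.26│Inactive│26                           
$2243.04│Inactive│36                           
$4290.28│Inactive│40                           
$2271.43│Pending │57                           
$3904.67│Pending │20                           
$4144.47│Pending │27                           
                                               
                                               
                                               
                                               
                                               
                                               
                                               
                                               


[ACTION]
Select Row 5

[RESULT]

Amount  │Status ▲│Age                          
────────┼────────┼───                          
$4481.82│Active  │65                           
$2210.33│Active  │48                           
$1934.88│Active  │20                           
$1644.37│Active  │26                           
$248.29 │Closed  │32                           
>4601.98│Closed  │18                           
$2849.26│Inactive│26                           
$2243.04│Inactive│36                           
$4290.28│Inactive│40                           
$2271.43│Pending │57                           
$3904.67│Pending │20                           
$4144.47│Pending │27                           
                                               
                                               
                                               
                                               
                                               
                                               
                                               
                                               


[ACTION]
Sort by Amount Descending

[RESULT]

Amount ▼│Status  │Age                          
────────┼────────┼───                          
$4601.98│Closed  │18                           
$4481.82│Active  │65                           
$4290.28│Inactive│40                           
$4144.47│Pending │27                           
$3904.67│Pending │20                           
>2849.26│Inactive│26                           
$2271.43│Pending │57                           
$2243.04│Inactive│36                           
$2210.33│Active  │48                           
$1934.88│Active  │20                           
$1644.37│Active  │26                           
$248.29 │Closed  │32                           
                                               
                                               
                                               
                                               
                                               
                                               
                                               
                                               


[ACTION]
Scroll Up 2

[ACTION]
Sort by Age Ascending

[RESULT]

Amount  │Status  │Ag▲                          
────────┼────────┼───                          
$4601.98│Closed  │18                           
$3904.67│Pending │20                           
$1934.88│Active  │20                           
$2849.26│Inactive│26                           
$1644.37│Active  │26                           
>4144.47│Pending │27                           
$248.29 │Closed  │32                           
$2243.04│Inactive│36                           
$4290.28│Inactive│40                           
$2210.33│Active  │48                           
$2271.43│Pending │57                           
$4481.82│Active  │65                           
                                               
                                               
                                               
                                               
                                               
                                               
                                               
                                               


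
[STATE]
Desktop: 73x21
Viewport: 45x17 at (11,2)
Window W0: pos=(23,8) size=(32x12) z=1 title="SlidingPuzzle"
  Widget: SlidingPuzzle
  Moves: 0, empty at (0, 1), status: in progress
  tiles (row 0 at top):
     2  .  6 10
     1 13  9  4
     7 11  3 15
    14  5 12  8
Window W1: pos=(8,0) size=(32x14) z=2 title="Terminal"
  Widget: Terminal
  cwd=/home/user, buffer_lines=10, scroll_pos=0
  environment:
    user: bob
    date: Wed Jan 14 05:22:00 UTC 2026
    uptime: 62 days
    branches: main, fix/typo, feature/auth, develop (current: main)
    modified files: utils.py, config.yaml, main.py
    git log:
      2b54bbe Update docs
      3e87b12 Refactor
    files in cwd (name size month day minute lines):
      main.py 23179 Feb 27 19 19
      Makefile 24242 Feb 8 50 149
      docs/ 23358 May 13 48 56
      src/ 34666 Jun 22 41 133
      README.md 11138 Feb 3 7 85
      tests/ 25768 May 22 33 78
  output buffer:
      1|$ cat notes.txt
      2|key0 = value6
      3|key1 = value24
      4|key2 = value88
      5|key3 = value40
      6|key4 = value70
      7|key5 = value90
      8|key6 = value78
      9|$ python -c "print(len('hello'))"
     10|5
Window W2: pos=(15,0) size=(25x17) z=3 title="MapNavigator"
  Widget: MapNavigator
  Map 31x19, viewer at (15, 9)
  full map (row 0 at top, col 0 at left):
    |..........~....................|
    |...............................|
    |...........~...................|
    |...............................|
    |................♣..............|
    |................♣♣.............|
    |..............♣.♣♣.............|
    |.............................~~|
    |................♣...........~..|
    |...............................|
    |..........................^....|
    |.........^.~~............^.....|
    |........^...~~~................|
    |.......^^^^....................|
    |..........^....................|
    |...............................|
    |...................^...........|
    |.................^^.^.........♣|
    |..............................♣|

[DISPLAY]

────┠───────────────────────┨                
cat ┃.......................┃                
y0 =┃............♣..........┃                
y1 =┃............♣♣.........┃                
y2 =┃..........♣.♣♣.........┃                
y3 =┃.......................┃                
y4 =┃............♣..........┃━━━━━━━━━━━━━━┓ 
y5 =┃...........@...........┃              ┃ 
y6 =┃......................^┃──────────────┨ 
pyth┃.....^.~~............^.┃────┐         ┃ 
    ┃....^...~~~............┃ 10 │         ┃ 
━━━━┃...^^^^................┃────┤         ┃ 
    ┃......^................┃  4 │         ┃ 
    ┃.......................┃────┤         ┃ 
    ┗━━━━━━━━━━━━━━━━━━━━━━━┛ 15 │         ┃ 
            ┃├────┼────┼────┼────┤         ┃ 
            ┃│ 14 │  5 │ 12 │  8 │         ┃ 


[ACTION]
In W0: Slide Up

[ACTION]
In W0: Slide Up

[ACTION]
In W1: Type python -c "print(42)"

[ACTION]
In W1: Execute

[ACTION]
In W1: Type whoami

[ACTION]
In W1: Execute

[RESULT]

────┠───────────────────────┨                
y4 =┃.......................┃                
y5 =┃............♣..........┃                
y6 =┃............♣♣.........┃                
pyth┃..........♣.♣♣.........┃                
    ┃.......................┃                
pyth┃............♣..........┃━━━━━━━━━━━━━━┓ 
    ┃...........@...........┃              ┃ 
whoa┃......................^┃──────────────┨ 
b   ┃.....^.~~............^.┃────┐         ┃ 
█   ┃....^...~~~............┃ 10 │         ┃ 
━━━━┃...^^^^................┃────┤         ┃ 
    ┃......^................┃  4 │         ┃ 
    ┃.......................┃────┤         ┃ 
    ┗━━━━━━━━━━━━━━━━━━━━━━━┛ 15 │         ┃ 
            ┃├────┼────┼────┼────┤         ┃ 
            ┃│ 14 │  5 │ 12 │  8 │         ┃ 


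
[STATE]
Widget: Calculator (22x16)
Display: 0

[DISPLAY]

                     0
┌───┬───┬───┬───┐     
│ 7 │ 8 │ 9 │ ÷ │     
├───┼───┼───┼───┤     
│ 4 │ 5 │ 6 │ × │     
├───┼───┼───┼───┤     
│ 1 │ 2 │ 3 │ - │     
├───┼───┼───┼───┤     
│ 0 │ . │ = │ + │     
├───┼───┼───┼───┤     
│ C │ MC│ MR│ M+│     
└───┴───┴───┴───┘     
                      
                      
                      
                      


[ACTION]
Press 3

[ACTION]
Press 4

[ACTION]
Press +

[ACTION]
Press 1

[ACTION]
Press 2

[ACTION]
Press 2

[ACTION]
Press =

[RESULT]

                   156
┌───┬───┬───┬───┐     
│ 7 │ 8 │ 9 │ ÷ │     
├───┼───┼───┼───┤     
│ 4 │ 5 │ 6 │ × │     
├───┼───┼───┼───┤     
│ 1 │ 2 │ 3 │ - │     
├───┼───┼───┼───┤     
│ 0 │ . │ = │ + │     
├───┼───┼───┼───┤     
│ C │ MC│ MR│ M+│     
└───┴───┴───┴───┘     
                      
                      
                      
                      


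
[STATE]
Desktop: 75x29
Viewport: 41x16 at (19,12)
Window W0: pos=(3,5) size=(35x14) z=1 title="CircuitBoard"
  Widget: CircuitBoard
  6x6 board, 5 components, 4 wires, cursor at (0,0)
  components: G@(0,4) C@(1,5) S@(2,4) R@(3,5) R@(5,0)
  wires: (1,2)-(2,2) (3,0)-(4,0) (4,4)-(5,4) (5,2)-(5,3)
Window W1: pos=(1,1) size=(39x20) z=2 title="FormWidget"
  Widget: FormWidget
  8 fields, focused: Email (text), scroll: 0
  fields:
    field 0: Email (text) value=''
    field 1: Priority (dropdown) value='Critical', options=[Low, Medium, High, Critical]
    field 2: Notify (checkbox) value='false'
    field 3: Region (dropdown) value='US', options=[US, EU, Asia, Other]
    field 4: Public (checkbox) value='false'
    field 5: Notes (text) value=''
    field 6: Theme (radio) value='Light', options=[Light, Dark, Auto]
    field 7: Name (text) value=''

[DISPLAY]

                    ┃                    
                    ┃                    
                    ┃                    
                    ┃                    
                    ┃                    
                    ┃                    
                    ┃                    
                    ┃                    
━━━━━━━━━━━━━━━━━━━━┛                    
                                         
                                         
                                         
                                         
                                         
                                         
                                         


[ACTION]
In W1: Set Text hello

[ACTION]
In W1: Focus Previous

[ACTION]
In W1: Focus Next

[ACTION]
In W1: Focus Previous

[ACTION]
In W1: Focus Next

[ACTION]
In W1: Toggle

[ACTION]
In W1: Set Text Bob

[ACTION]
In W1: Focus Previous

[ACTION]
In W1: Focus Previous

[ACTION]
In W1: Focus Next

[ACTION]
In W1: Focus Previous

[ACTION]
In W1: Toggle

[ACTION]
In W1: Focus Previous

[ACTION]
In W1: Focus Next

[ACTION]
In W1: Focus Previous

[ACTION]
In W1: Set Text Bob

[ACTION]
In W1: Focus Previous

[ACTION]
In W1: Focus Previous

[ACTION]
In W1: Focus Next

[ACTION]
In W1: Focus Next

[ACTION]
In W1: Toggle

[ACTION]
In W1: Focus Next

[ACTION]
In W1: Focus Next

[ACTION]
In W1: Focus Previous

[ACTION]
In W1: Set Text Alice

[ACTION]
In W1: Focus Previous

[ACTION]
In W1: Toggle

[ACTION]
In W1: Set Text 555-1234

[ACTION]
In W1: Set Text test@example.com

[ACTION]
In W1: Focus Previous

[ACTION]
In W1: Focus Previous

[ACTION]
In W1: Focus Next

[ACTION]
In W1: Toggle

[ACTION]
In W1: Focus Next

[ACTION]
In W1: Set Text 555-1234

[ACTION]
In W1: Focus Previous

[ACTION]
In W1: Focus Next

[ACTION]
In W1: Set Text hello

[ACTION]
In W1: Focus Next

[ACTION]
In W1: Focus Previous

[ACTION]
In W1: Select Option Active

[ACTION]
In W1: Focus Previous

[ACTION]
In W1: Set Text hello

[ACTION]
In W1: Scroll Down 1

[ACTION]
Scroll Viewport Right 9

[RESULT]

           ┃                             
           ┃                             
           ┃                             
           ┃                             
           ┃                             
           ┃                             
           ┃                             
           ┃                             
━━━━━━━━━━━┛                             
                                         
                                         
                                         
                                         
                                         
                                         
                                         


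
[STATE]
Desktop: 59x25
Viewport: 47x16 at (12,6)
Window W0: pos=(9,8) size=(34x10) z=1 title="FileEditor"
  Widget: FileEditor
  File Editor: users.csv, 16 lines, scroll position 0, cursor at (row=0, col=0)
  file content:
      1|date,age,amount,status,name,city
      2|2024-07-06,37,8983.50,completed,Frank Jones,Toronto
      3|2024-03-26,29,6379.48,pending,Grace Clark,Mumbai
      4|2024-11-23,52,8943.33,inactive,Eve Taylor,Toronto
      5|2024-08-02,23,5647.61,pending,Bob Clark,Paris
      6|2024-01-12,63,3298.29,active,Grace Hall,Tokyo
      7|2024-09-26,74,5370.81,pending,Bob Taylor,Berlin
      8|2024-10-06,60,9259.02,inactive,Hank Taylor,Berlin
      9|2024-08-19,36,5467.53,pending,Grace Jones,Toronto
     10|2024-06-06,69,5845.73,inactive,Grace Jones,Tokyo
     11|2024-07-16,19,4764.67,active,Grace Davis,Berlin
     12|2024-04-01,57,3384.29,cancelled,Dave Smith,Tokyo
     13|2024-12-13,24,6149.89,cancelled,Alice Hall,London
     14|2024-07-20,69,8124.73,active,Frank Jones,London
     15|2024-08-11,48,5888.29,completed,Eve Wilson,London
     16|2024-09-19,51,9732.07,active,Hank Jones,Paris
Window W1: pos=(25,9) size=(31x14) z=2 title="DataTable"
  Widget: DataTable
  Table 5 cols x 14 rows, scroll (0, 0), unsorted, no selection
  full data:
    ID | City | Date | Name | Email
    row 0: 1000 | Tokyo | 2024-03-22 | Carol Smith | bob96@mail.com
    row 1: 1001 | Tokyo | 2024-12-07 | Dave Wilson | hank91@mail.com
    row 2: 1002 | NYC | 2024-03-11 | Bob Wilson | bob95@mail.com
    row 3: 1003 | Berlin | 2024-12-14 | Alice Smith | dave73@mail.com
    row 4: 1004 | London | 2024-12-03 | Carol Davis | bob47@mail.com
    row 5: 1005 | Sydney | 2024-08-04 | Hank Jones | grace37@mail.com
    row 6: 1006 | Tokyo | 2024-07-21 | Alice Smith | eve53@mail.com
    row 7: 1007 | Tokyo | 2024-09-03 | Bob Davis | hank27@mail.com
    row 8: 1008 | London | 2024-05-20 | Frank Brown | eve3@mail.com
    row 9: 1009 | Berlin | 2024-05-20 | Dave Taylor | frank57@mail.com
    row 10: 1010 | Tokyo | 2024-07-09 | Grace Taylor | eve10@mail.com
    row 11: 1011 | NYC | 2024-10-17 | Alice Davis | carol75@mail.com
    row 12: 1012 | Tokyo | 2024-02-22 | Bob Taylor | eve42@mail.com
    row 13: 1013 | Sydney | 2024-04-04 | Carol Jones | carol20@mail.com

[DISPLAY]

                                               
                                               
━━━━━━━━━━━━━━━━━━━━━━━━━━━━━━┓                
ileEditor    ┏━━━━━━━━━━━━━━━━━━━━━━━━━━━━━┓   
─────────────┃ DataTable                   ┃   
te,age,amount┠─────────────────────────────┨   
24-07-06,37,8┃ID  │City  │Date      │Name  ┃   
24-03-26,29,6┃────┼──────┼──────────┼──────┃   
24-11-23,52,8┃1000│Tokyo │2024-03-22│Carol ┃   
24-08-02,23,5┃1001│Tokyo │2024-12-07│Dave W┃   
24-01-12,63,3┃1002│NYC   │2024-03-11│Bob Wi┃   
━━━━━━━━━━━━━┃1003│Berlin│2024-12-14│Alice ┃   
             ┃1004│London│2024-12-03│Carol ┃   
             ┃1005│Sydney│2024-08-04│Hank J┃   
             ┃1006│Tokyo │2024-07-21│Alice ┃   
             ┃1007│Tokyo │2024-09-03│Bob Da┃   


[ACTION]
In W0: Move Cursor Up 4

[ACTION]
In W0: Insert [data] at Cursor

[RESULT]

                                               
                                               
━━━━━━━━━━━━━━━━━━━━━━━━━━━━━━┓                
ileEditor    ┏━━━━━━━━━━━━━━━━━━━━━━━━━━━━━┓   
─────────────┃ DataTable                   ┃   
ta█ate,age,am┠─────────────────────────────┨   
24-07-06,37,8┃ID  │City  │Date      │Name  ┃   
24-03-26,29,6┃────┼──────┼──────────┼──────┃   
24-11-23,52,8┃1000│Tokyo │2024-03-22│Carol ┃   
24-08-02,23,5┃1001│Tokyo │2024-12-07│Dave W┃   
24-01-12,63,3┃1002│NYC   │2024-03-11│Bob Wi┃   
━━━━━━━━━━━━━┃1003│Berlin│2024-12-14│Alice ┃   
             ┃1004│London│2024-12-03│Carol ┃   
             ┃1005│Sydney│2024-08-04│Hank J┃   
             ┃1006│Tokyo │2024-07-21│Alice ┃   
             ┃1007│Tokyo │2024-09-03│Bob Da┃   


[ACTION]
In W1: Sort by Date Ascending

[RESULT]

                                               
                                               
━━━━━━━━━━━━━━━━━━━━━━━━━━━━━━┓                
ileEditor    ┏━━━━━━━━━━━━━━━━━━━━━━━━━━━━━┓   
─────────────┃ DataTable                   ┃   
ta█ate,age,am┠─────────────────────────────┨   
24-07-06,37,8┃ID  │City  │Date     ▲│Name  ┃   
24-03-26,29,6┃────┼──────┼──────────┼──────┃   
24-11-23,52,8┃1012│Tokyo │2024-02-22│Bob Ta┃   
24-08-02,23,5┃1002│NYC   │2024-03-11│Bob Wi┃   
24-01-12,63,3┃1000│Tokyo │2024-03-22│Carol ┃   
━━━━━━━━━━━━━┃1013│Sydney│2024-04-04│Carol ┃   
             ┃1008│London│2024-05-20│Frank ┃   
             ┃1009│Berlin│2024-05-20│Dave T┃   
             ┃1010│Tokyo │2024-07-09│Grace ┃   
             ┃1006│Tokyo │2024-07-21│Alice ┃   


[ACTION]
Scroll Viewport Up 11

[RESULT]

                                               
                                               
                                               
                                               
                                               
                                               
                                               
                                               
━━━━━━━━━━━━━━━━━━━━━━━━━━━━━━┓                
ileEditor    ┏━━━━━━━━━━━━━━━━━━━━━━━━━━━━━┓   
─────────────┃ DataTable                   ┃   
ta█ate,age,am┠─────────────────────────────┨   
24-07-06,37,8┃ID  │City  │Date     ▲│Name  ┃   
24-03-26,29,6┃────┼──────┼──────────┼──────┃   
24-11-23,52,8┃1012│Tokyo │2024-02-22│Bob Ta┃   
24-08-02,23,5┃1002│NYC   │2024-03-11│Bob Wi┃   


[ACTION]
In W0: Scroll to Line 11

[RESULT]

                                               
                                               
                                               
                                               
                                               
                                               
                                               
                                               
━━━━━━━━━━━━━━━━━━━━━━━━━━━━━━┓                
ileEditor    ┏━━━━━━━━━━━━━━━━━━━━━━━━━━━━━┓   
─────────────┃ DataTable                   ┃   
24-07-16,19,4┠─────────────────────────────┨   
24-04-01,57,3┃ID  │City  │Date     ▲│Name  ┃   
24-12-13,24,6┃────┼──────┼──────────┼──────┃   
24-07-20,69,8┃1012│Tokyo │2024-02-22│Bob Ta┃   
24-08-11,48,5┃1002│NYC   │2024-03-11│Bob Wi┃   


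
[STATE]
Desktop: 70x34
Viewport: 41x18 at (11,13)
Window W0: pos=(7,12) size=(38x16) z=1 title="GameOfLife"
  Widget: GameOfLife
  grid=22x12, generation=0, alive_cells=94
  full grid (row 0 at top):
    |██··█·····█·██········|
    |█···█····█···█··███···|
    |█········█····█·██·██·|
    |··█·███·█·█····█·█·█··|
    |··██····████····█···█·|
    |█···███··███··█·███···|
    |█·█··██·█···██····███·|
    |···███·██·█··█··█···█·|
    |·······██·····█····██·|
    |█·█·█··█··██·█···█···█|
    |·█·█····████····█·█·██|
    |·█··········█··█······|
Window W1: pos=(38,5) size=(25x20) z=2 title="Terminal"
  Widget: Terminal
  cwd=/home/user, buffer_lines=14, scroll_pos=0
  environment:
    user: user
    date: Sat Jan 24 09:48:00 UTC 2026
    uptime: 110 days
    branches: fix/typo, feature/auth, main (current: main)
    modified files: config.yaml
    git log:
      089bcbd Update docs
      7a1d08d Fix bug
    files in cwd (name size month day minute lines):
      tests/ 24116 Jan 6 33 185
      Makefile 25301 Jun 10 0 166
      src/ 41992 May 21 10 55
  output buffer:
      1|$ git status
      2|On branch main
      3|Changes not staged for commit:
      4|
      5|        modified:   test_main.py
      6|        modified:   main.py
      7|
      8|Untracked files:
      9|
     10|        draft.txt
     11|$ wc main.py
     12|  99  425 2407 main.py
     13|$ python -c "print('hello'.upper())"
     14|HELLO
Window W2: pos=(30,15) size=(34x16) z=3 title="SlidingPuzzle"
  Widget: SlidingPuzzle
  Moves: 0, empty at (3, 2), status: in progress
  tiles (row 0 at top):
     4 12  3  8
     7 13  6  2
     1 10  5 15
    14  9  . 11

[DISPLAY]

meOfLife                   ┃        modif
───────────────────────────┃             
: 0                ┏━━━━━━━━━━━━━━━━━━━━━
·█·····█·██········┃ SlidingPuzzle       
·█····█···█··███···┠─────────────────────
······█····█·██·██·┃┌────┬────┬────┬────┐
·███·█·█····█·█·█··┃│  4 │ 12 │  3 │  8 │
█····████····█···█·┃├────┼────┼────┼────┤
·███··███··█·███···┃│  7 │ 13 │  6 │  2 │
··██·█···██····███·┃├────┼────┼────┼────┤
███·██·█··█··█···█·┃│  1 │ 10 │  5 │ 15 │
····██·····█····██·┃├────┼────┼────┼────┤
·█··█··██·█···█···█┃│ 14 │  9 │    │ 11 │
█····████····█·█·██┃└────┴────┴────┴────┘
━━━━━━━━━━━━━━━━━━━┃Moves: 0             
                   ┃                     
                   ┃                     
                   ┗━━━━━━━━━━━━━━━━━━━━━


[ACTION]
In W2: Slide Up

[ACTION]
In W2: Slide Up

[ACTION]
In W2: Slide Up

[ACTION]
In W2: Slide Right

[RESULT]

meOfLife                   ┃        modif
───────────────────────────┃             
: 0                ┏━━━━━━━━━━━━━━━━━━━━━
·█·····█·██········┃ SlidingPuzzle       
·█····█···█··███···┠─────────────────────
······█····█·██·██·┃┌────┬────┬────┬────┐
·███·█·█····█·█·█··┃│  4 │ 12 │  3 │  8 │
█····████····█···█·┃├────┼────┼────┼────┤
·███··███··█·███···┃│  7 │ 13 │  6 │  2 │
··██·█···██····███·┃├────┼────┼────┼────┤
███·██·█··█··█···█·┃│  1 │ 10 │  5 │ 15 │
····██·····█····██·┃├────┼────┼────┼────┤
·█··█··██·█···█···█┃│ 14 │    │  9 │ 11 │
█····████····█·█·██┃└────┴────┴────┴────┘
━━━━━━━━━━━━━━━━━━━┃Moves: 1             
                   ┃                     
                   ┃                     
                   ┗━━━━━━━━━━━━━━━━━━━━━


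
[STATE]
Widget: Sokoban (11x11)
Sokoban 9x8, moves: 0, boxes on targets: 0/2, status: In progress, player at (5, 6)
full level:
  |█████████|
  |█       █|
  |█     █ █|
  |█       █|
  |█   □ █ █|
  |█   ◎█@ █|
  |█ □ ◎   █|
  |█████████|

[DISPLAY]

█████████  
█       █  
█     █ █  
█       █  
█   □ █ █  
█   ◎█@ █  
█ □ ◎   █  
█████████  
Moves: 0  0
           
           


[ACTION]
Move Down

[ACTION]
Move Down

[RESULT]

█████████  
█       █  
█     █ █  
█       █  
█   □ █ █  
█   ◎█  █  
█ □ ◎ @ █  
█████████  
Moves: 1  0
           
           


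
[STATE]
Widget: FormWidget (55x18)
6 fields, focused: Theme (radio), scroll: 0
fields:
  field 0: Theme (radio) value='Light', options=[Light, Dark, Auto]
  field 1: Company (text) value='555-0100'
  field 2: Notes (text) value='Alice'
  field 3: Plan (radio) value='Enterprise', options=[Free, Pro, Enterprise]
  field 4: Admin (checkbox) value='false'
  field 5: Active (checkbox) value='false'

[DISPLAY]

> Theme:      (●) Light  ( ) Dark  ( ) Auto            
  Company:    [555-0100                               ]
  Notes:      [Alice                                  ]
  Plan:       ( ) Free  ( ) Pro  (●) Enterprise        
  Admin:      [ ]                                      
  Active:     [ ]                                      
                                                       
                                                       
                                                       
                                                       
                                                       
                                                       
                                                       
                                                       
                                                       
                                                       
                                                       
                                                       


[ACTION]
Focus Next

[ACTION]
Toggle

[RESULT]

  Theme:      (●) Light  ( ) Dark  ( ) Auto            
> Company:    [555-0100                               ]
  Notes:      [Alice                                  ]
  Plan:       ( ) Free  ( ) Pro  (●) Enterprise        
  Admin:      [ ]                                      
  Active:     [ ]                                      
                                                       
                                                       
                                                       
                                                       
                                                       
                                                       
                                                       
                                                       
                                                       
                                                       
                                                       
                                                       


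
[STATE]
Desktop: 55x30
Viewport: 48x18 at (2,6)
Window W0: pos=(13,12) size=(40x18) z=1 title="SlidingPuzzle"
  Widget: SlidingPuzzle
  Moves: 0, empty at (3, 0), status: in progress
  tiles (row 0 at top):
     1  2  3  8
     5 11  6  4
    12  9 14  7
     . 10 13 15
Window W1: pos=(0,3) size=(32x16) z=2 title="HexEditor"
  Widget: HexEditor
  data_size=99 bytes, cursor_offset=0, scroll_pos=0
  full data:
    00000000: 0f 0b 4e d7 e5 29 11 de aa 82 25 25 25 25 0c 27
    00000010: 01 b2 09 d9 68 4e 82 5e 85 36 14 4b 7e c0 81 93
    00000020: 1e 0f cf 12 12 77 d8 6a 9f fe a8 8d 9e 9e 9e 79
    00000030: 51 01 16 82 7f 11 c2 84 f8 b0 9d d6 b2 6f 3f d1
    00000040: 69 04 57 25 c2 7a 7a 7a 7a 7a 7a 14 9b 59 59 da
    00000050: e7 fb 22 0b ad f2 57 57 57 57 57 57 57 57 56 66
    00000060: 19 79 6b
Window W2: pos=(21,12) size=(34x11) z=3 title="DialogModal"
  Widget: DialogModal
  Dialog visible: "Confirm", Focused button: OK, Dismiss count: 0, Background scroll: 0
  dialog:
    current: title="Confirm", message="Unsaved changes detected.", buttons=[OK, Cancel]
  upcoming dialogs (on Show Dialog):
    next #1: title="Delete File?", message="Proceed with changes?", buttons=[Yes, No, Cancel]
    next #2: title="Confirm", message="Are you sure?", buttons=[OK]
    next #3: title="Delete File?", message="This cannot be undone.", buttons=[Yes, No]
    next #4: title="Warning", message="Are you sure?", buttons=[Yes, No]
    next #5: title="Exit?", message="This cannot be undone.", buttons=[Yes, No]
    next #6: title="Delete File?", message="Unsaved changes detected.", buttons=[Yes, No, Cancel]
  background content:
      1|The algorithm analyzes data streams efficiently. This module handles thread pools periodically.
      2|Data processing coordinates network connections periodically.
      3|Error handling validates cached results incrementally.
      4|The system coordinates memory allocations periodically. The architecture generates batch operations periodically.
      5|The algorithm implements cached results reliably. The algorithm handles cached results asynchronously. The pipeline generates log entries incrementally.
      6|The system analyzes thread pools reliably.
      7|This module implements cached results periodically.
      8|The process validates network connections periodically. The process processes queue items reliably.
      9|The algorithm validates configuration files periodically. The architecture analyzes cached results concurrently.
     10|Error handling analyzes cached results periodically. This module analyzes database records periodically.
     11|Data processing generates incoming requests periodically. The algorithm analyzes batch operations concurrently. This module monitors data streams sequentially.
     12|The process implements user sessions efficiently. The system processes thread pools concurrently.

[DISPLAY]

0000000  0F 0b 4e d7 e5 29 11┃                  
0000010  01 b2 09 d9 68 4e 82┃                  
0000020  1e 0f cf 12 12 77 d8┃                  
0000030  51 01 16 82 7f 11 c2┃                  
0000040  69 04 57 25 c2 7a 7a┃                  
0000050  e7 fb 22 0b ad f2 57┃                  
0000060  19 79 6b  ┏━━━━━━━━━━━━━━━━━━━━━━━━━━━━
                   ┃ DialogModal                
                   ┠────────────────────────────
                   ┃The algorithm analyzes data 
                   ┃Da┌─────────────────────────
                   ┃Er│         Confirm         
━━━━━━━━━━━━━━━━━━━┃Th│Unsaved changes detected.
           ┃├────┼─┃Th│      [OK]  Cancel       
           ┃│ 12 │ ┃Th└─────────────────────────
           ┃├────┼─┃This module implements cache
           ┃│    │ ┗━━━━━━━━━━━━━━━━━━━━━━━━━━━━
           ┃└────┴────┴────┴────┘               


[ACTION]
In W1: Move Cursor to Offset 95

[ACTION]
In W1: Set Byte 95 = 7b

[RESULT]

0000000  0f 0b 4e d7 e5 29 11┃                  
0000010  01 b2 09 d9 68 4e 82┃                  
0000020  1e 0f cf 12 12 77 d8┃                  
0000030  51 01 16 82 7f 11 c2┃                  
0000040  69 04 57 25 c2 7a 7a┃                  
0000050  e7 fb 22 0b ad f2 57┃                  
0000060  19 79 6b  ┏━━━━━━━━━━━━━━━━━━━━━━━━━━━━
                   ┃ DialogModal                
                   ┠────────────────────────────
                   ┃The algorithm analyzes data 
                   ┃Da┌─────────────────────────
                   ┃Er│         Confirm         
━━━━━━━━━━━━━━━━━━━┃Th│Unsaved changes detected.
           ┃├────┼─┃Th│      [OK]  Cancel       
           ┃│ 12 │ ┃Th└─────────────────────────
           ┃├────┼─┃This module implements cache
           ┃│    │ ┗━━━━━━━━━━━━━━━━━━━━━━━━━━━━
           ┃└────┴────┴────┴────┘               


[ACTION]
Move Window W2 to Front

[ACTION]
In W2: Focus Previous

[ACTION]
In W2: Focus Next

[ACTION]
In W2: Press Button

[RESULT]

0000000  0f 0b 4e d7 e5 29 11┃                  
0000010  01 b2 09 d9 68 4e 82┃                  
0000020  1e 0f cf 12 12 77 d8┃                  
0000030  51 01 16 82 7f 11 c2┃                  
0000040  69 04 57 25 c2 7a 7a┃                  
0000050  e7 fb 22 0b ad f2 57┃                  
0000060  19 79 6b  ┏━━━━━━━━━━━━━━━━━━━━━━━━━━━━
                   ┃ DialogModal                
                   ┠────────────────────────────
                   ┃The algorithm analyzes data 
                   ┃Data processing coordinates 
                   ┃Error handling validates cac
━━━━━━━━━━━━━━━━━━━┃The system coordinates memor
           ┃├────┼─┃The algorithm implements cac
           ┃│ 12 │ ┃The system analyzes thread p
           ┃├────┼─┃This module implements cache
           ┃│    │ ┗━━━━━━━━━━━━━━━━━━━━━━━━━━━━
           ┃└────┴────┴────┴────┘               


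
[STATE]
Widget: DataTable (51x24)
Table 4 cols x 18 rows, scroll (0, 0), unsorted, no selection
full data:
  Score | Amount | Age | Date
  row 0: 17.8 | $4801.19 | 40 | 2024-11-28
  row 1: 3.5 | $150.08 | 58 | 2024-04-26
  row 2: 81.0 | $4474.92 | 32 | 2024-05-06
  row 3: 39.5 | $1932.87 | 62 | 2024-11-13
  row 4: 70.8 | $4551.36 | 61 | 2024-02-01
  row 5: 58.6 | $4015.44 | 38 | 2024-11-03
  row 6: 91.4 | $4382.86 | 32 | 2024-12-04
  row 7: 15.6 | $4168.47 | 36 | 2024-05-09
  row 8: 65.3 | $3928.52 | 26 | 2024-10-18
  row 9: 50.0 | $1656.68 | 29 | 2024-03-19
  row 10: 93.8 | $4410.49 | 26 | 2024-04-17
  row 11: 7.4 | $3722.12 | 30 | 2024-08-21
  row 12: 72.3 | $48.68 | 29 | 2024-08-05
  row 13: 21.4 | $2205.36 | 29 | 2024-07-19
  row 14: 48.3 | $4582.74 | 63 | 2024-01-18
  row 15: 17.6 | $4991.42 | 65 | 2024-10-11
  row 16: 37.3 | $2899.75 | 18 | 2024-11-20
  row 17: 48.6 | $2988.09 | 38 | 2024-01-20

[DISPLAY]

Score│Amount  │Age│Date                            
─────┼────────┼───┼──────────                      
17.8 │$4801.19│40 │2024-11-28                      
3.5  │$150.08 │58 │2024-04-26                      
81.0 │$4474.92│32 │2024-05-06                      
39.5 │$1932.87│62 │2024-11-13                      
70.8 │$4551.36│61 │2024-02-01                      
58.6 │$4015.44│38 │2024-11-03                      
91.4 │$4382.86│32 │2024-12-04                      
15.6 │$4168.47│36 │2024-05-09                      
65.3 │$3928.52│26 │2024-10-18                      
50.0 │$1656.68│29 │2024-03-19                      
93.8 │$4410.49│26 │2024-04-17                      
7.4  │$3722.12│30 │2024-08-21                      
72.3 │$48.68  │29 │2024-08-05                      
21.4 │$2205.36│29 │2024-07-19                      
48.3 │$4582.74│63 │2024-01-18                      
17.6 │$4991.42│65 │2024-10-11                      
37.3 │$2899.75│18 │2024-11-20                      
48.6 │$2988.09│38 │2024-01-20                      
                                                   
                                                   
                                                   
                                                   


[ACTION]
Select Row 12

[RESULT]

Score│Amount  │Age│Date                            
─────┼────────┼───┼──────────                      
17.8 │$4801.19│40 │2024-11-28                      
3.5  │$150.08 │58 │2024-04-26                      
81.0 │$4474.92│32 │2024-05-06                      
39.5 │$1932.87│62 │2024-11-13                      
70.8 │$4551.36│61 │2024-02-01                      
58.6 │$4015.44│38 │2024-11-03                      
91.4 │$4382.86│32 │2024-12-04                      
15.6 │$4168.47│36 │2024-05-09                      
65.3 │$3928.52│26 │2024-10-18                      
50.0 │$1656.68│29 │2024-03-19                      
93.8 │$4410.49│26 │2024-04-17                      
7.4  │$3722.12│30 │2024-08-21                      
>2.3 │$48.68  │29 │2024-08-05                      
21.4 │$2205.36│29 │2024-07-19                      
48.3 │$4582.74│63 │2024-01-18                      
17.6 │$4991.42│65 │2024-10-11                      
37.3 │$2899.75│18 │2024-11-20                      
48.6 │$2988.09│38 │2024-01-20                      
                                                   
                                                   
                                                   
                                                   


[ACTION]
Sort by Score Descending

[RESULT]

Scor▼│Amount  │Age│Date                            
─────┼────────┼───┼──────────                      
93.8 │$4410.49│26 │2024-04-17                      
91.4 │$4382.86│32 │2024-12-04                      
81.0 │$4474.92│32 │2024-05-06                      
72.3 │$48.68  │29 │2024-08-05                      
70.8 │$4551.36│61 │2024-02-01                      
65.3 │$3928.52│26 │2024-10-18                      
58.6 │$4015.44│38 │2024-11-03                      
50.0 │$1656.68│29 │2024-03-19                      
48.6 │$2988.09│38 │2024-01-20                      
48.3 │$4582.74│63 │2024-01-18                      
39.5 │$1932.87│62 │2024-11-13                      
37.3 │$2899.75│18 │2024-11-20                      
>1.4 │$2205.36│29 │2024-07-19                      
17.8 │$4801.19│40 │2024-11-28                      
17.6 │$4991.42│65 │2024-10-11                      
15.6 │$4168.47│36 │2024-05-09                      
7.4  │$3722.12│30 │2024-08-21                      
3.5  │$150.08 │58 │2024-04-26                      
                                                   
                                                   
                                                   
                                                   


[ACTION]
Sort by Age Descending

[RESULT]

Score│Amount  │Ag▼│Date                            
─────┼────────┼───┼──────────                      
17.6 │$4991.42│65 │2024-10-11                      
48.3 │$4582.74│63 │2024-01-18                      
39.5 │$1932.87│62 │2024-11-13                      
70.8 │$4551.36│61 │2024-02-01                      
3.5  │$150.08 │58 │2024-04-26                      
17.8 │$4801.19│40 │2024-11-28                      
58.6 │$4015.44│38 │2024-11-03                      
48.6 │$2988.09│38 │2024-01-20                      
15.6 │$4168.47│36 │2024-05-09                      
91.4 │$4382.86│32 │2024-12-04                      
81.0 │$4474.92│32 │2024-05-06                      
7.4  │$3722.12│30 │2024-08-21                      
>2.3 │$48.68  │29 │2024-08-05                      
50.0 │$1656.68│29 │2024-03-19                      
21.4 │$2205.36│29 │2024-07-19                      
93.8 │$4410.49│26 │2024-04-17                      
65.3 │$3928.52│26 │2024-10-18                      
37.3 │$2899.75│18 │2024-11-20                      
                                                   
                                                   
                                                   
                                                   


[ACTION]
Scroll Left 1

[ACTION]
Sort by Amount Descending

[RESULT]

Score│Amount ▼│Age│Date                            
─────┼────────┼───┼──────────                      
17.6 │$4991.42│65 │2024-10-11                      
17.8 │$4801.19│40 │2024-11-28                      
48.3 │$4582.74│63 │2024-01-18                      
70.8 │$4551.36│61 │2024-02-01                      
81.0 │$4474.92│32 │2024-05-06                      
93.8 │$4410.49│26 │2024-04-17                      
91.4 │$4382.86│32 │2024-12-04                      
15.6 │$4168.47│36 │2024-05-09                      
58.6 │$4015.44│38 │2024-11-03                      
65.3 │$3928.52│26 │2024-10-18                      
7.4  │$3722.12│30 │2024-08-21                      
48.6 │$2988.09│38 │2024-01-20                      
>7.3 │$2899.75│18 │2024-11-20                      
21.4 │$2205.36│29 │2024-07-19                      
39.5 │$1932.87│62 │2024-11-13                      
50.0 │$1656.68│29 │2024-03-19                      
3.5  │$150.08 │58 │2024-04-26                      
72.3 │$48.68  │29 │2024-08-05                      
                                                   
                                                   
                                                   
                                                   
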